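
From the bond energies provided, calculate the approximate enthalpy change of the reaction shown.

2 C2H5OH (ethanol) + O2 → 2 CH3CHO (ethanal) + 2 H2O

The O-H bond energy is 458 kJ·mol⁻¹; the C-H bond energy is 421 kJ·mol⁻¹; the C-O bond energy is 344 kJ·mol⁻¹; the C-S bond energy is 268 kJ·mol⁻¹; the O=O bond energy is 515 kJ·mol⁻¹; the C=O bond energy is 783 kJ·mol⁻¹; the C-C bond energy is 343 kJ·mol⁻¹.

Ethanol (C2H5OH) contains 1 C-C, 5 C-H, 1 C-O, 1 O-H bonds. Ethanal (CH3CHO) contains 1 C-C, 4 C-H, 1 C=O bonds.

Bonds broken (reactants):
  C-C: 2 × 343 = 686
  C-H: 10 × 421 = 4210
  C-O: 2 × 344 = 688
  O-H: 2 × 458 = 916
  O=O: 1 × 515 = 515
  Σ(broken) = 7015 kJ
Bonds formed (products):
  C-C: 2 × 343 = 686
  C-H: 8 × 421 = 3368
  C=O: 2 × 783 = 1566
  O-H: 4 × 458 = 1832
  Σ(formed) = 7452 kJ
ΔH = Σ(broken) − Σ(formed) = 7015 − 7452 = −437 kJ

ΔH ≈ −437 kJ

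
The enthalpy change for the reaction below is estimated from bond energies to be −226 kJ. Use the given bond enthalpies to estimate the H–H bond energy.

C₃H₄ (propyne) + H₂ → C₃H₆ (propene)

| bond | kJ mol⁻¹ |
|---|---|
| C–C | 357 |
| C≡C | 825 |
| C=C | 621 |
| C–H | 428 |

D(H–H) ≈ 426 kJ/mol

Let D be the H–H bond energy.
Σ(broken) = 1×825 + 1×357 + 4×428 + 1×D = 2894 + D
Σ(formed) = 1×357 + 6×428 + 1×621 = 3546
ΔH = Σ(broken) − Σ(formed) = (2894 + D) − (3546) = −652 + D
Setting this equal to −226 kJ gives D = 426 kJ/mol.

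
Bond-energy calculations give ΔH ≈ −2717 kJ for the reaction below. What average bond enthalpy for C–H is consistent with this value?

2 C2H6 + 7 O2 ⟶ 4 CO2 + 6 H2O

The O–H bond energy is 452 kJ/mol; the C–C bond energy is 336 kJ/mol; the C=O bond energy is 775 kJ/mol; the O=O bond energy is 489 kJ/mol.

Let D be the C–H bond energy.
Σ(broken) = 2×336 + 12×D + 7×489 = 4095 + 12D
Σ(formed) = 8×775 + 12×452 = 11624
ΔH = Σ(broken) − Σ(formed) = (4095 + 12D) − (11624) = −7529 + 12D
Setting this equal to −2717 kJ gives 12D = 4812, so D = 401 kJ/mol.

D(C–H) ≈ 401 kJ/mol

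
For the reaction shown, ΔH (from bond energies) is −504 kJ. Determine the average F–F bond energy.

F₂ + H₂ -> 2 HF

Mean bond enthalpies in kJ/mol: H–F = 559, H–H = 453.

D(F–F) ≈ 161 kJ/mol

Let D be the F–F bond energy.
Σ(broken) = 1×D + 1×453 = 453 + D
Σ(formed) = 2×559 = 1118
ΔH = Σ(broken) − Σ(formed) = (453 + D) − (1118) = −665 + D
Setting this equal to −504 kJ gives D = 161 kJ/mol.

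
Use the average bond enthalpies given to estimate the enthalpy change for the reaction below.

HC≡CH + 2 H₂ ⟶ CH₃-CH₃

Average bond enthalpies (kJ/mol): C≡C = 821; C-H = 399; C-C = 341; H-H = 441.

Bonds broken (reactants):
  C≡C: 1 × 821 = 821
  C-H: 2 × 399 = 798
  H-H: 2 × 441 = 882
  Σ(broken) = 2501 kJ
Bonds formed (products):
  C-C: 1 × 341 = 341
  C-H: 6 × 399 = 2394
  Σ(formed) = 2735 kJ
ΔH = Σ(broken) − Σ(formed) = 2501 − 2735 = −234 kJ

ΔH ≈ −234 kJ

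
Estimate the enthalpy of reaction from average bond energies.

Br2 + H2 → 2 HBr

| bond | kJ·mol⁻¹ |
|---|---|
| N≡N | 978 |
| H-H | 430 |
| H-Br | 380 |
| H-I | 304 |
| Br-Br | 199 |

ΔH ≈ −131 kJ

Bonds broken (reactants):
  Br-Br: 1 × 199 = 199
  H-H: 1 × 430 = 430
  Σ(broken) = 629 kJ
Bonds formed (products):
  H-Br: 2 × 380 = 760
  Σ(formed) = 760 kJ
ΔH = Σ(broken) − Σ(formed) = 629 − 760 = −131 kJ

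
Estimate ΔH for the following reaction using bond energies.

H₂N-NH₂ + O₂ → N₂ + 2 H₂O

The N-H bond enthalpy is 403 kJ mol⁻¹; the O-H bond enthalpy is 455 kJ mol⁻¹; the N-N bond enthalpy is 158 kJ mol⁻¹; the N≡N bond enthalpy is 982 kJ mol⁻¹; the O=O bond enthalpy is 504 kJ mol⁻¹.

ΔH ≈ −528 kJ

Bonds broken (reactants):
  N-H: 4 × 403 = 1612
  N-N: 1 × 158 = 158
  O=O: 1 × 504 = 504
  Σ(broken) = 2274 kJ
Bonds formed (products):
  N≡N: 1 × 982 = 982
  O-H: 4 × 455 = 1820
  Σ(formed) = 2802 kJ
ΔH = Σ(broken) − Σ(formed) = 2274 − 2802 = −528 kJ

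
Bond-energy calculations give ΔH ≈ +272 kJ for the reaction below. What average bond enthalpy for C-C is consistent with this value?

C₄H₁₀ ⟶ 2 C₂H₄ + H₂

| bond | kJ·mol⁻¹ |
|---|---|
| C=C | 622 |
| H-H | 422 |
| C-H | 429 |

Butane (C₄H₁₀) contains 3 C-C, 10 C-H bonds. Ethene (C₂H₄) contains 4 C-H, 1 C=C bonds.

Let D be the C-C bond energy.
Σ(broken) = 3×D + 10×429 = 4290 + 3D
Σ(formed) = 8×429 + 2×622 + 1×422 = 5098
ΔH = Σ(broken) − Σ(formed) = (4290 + 3D) − (5098) = −808 + 3D
Setting this equal to +272 kJ gives 3D = 1080, so D = 360 kJ/mol.

D(C-C) ≈ 360 kJ/mol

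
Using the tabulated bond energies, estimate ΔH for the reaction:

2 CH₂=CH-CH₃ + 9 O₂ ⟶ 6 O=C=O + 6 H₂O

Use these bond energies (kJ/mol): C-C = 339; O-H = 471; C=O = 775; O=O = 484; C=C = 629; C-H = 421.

ΔH ≈ −3608 kJ

Bonds broken (reactants):
  C-C: 2 × 339 = 678
  C-H: 12 × 421 = 5052
  C=C: 2 × 629 = 1258
  O=O: 9 × 484 = 4356
  Σ(broken) = 11344 kJ
Bonds formed (products):
  C=O: 12 × 775 = 9300
  O-H: 12 × 471 = 5652
  Σ(formed) = 14952 kJ
ΔH = Σ(broken) − Σ(formed) = 11344 − 14952 = −3608 kJ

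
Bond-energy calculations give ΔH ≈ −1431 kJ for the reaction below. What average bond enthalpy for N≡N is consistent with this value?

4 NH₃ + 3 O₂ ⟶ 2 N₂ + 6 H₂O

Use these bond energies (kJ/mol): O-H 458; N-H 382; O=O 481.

Let D be the N≡N bond energy.
Σ(broken) = 12×382 + 3×481 = 6027
Σ(formed) = 2×D + 12×458 = 5496 + 2D
ΔH = Σ(broken) − Σ(formed) = (6027) − (5496 + 2D) = +531 − 2D
Setting this equal to −1431 kJ gives 2D = 1962, so D = 981 kJ/mol.

D(N≡N) ≈ 981 kJ/mol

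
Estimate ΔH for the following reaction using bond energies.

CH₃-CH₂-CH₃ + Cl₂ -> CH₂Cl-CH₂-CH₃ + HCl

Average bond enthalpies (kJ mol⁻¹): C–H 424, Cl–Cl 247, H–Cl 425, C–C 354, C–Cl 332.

Bonds broken (reactants):
  C–C: 2 × 354 = 708
  C–H: 8 × 424 = 3392
  Cl–Cl: 1 × 247 = 247
  Σ(broken) = 4347 kJ
Bonds formed (products):
  C–C: 2 × 354 = 708
  C–Cl: 1 × 332 = 332
  C–H: 7 × 424 = 2968
  H–Cl: 1 × 425 = 425
  Σ(formed) = 4433 kJ
ΔH = Σ(broken) − Σ(formed) = 4347 − 4433 = −86 kJ

ΔH ≈ −86 kJ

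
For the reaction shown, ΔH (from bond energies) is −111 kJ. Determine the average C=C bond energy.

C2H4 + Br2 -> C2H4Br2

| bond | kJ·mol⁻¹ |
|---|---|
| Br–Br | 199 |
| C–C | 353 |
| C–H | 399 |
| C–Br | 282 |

D(C=C) ≈ 607 kJ/mol

Let D be the C=C bond energy.
Σ(broken) = 1×199 + 4×399 + 1×D = 1795 + D
Σ(formed) = 2×282 + 1×353 + 4×399 = 2513
ΔH = Σ(broken) − Σ(formed) = (1795 + D) − (2513) = −718 + D
Setting this equal to −111 kJ gives D = 607 kJ/mol.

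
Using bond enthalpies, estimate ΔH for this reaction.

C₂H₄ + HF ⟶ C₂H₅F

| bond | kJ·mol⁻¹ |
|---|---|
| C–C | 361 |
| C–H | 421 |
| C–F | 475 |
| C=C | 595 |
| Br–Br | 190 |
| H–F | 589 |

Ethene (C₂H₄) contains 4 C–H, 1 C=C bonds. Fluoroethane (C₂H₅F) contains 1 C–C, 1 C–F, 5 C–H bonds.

Bonds broken (reactants):
  C–H: 4 × 421 = 1684
  C=C: 1 × 595 = 595
  H–F: 1 × 589 = 589
  Σ(broken) = 2868 kJ
Bonds formed (products):
  C–C: 1 × 361 = 361
  C–F: 1 × 475 = 475
  C–H: 5 × 421 = 2105
  Σ(formed) = 2941 kJ
ΔH = Σ(broken) − Σ(formed) = 2868 − 2941 = −73 kJ

ΔH ≈ −73 kJ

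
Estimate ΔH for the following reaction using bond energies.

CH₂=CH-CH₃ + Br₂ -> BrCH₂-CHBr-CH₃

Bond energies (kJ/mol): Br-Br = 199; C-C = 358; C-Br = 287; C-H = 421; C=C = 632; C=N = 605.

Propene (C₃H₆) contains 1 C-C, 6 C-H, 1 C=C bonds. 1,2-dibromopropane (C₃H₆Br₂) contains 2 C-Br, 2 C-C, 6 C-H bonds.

Bonds broken (reactants):
  Br-Br: 1 × 199 = 199
  C-C: 1 × 358 = 358
  C-H: 6 × 421 = 2526
  C=C: 1 × 632 = 632
  Σ(broken) = 3715 kJ
Bonds formed (products):
  C-Br: 2 × 287 = 574
  C-C: 2 × 358 = 716
  C-H: 6 × 421 = 2526
  Σ(formed) = 3816 kJ
ΔH = Σ(broken) − Σ(formed) = 3715 − 3816 = −101 kJ

ΔH ≈ −101 kJ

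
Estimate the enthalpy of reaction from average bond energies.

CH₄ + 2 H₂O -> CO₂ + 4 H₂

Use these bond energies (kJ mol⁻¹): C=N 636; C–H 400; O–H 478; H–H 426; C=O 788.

ΔH ≈ +232 kJ

Bonds broken (reactants):
  C–H: 4 × 400 = 1600
  O–H: 4 × 478 = 1912
  Σ(broken) = 3512 kJ
Bonds formed (products):
  C=O: 2 × 788 = 1576
  H–H: 4 × 426 = 1704
  Σ(formed) = 3280 kJ
ΔH = Σ(broken) − Σ(formed) = 3512 − 3280 = +232 kJ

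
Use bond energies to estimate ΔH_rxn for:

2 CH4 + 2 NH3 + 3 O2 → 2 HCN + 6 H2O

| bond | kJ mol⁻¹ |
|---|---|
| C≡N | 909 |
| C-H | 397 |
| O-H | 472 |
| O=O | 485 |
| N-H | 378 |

ΔH ≈ −1377 kJ

Bonds broken (reactants):
  C-H: 8 × 397 = 3176
  N-H: 6 × 378 = 2268
  O=O: 3 × 485 = 1455
  Σ(broken) = 6899 kJ
Bonds formed (products):
  C≡N: 2 × 909 = 1818
  C-H: 2 × 397 = 794
  O-H: 12 × 472 = 5664
  Σ(formed) = 8276 kJ
ΔH = Σ(broken) − Σ(formed) = 6899 − 8276 = −1377 kJ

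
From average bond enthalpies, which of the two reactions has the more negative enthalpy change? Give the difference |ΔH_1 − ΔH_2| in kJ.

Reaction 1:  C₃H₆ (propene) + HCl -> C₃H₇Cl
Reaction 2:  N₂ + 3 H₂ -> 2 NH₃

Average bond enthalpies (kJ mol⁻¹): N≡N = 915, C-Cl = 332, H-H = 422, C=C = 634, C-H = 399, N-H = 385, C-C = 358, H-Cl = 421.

Reaction 1:
  Bonds broken (reactants):
    C-C: 1 × 358 = 358
    C-H: 6 × 399 = 2394
    C=C: 1 × 634 = 634
    H-Cl: 1 × 421 = 421
    Σ(broken) = 3807 kJ
  Bonds formed (products):
    C-C: 2 × 358 = 716
    C-Cl: 1 × 332 = 332
    C-H: 7 × 399 = 2793
    Σ(formed) = 3841 kJ
  ΔH_1 = 3807 − 3841 = −34 kJ
Reaction 2:
  Bonds broken (reactants):
    H-H: 3 × 422 = 1266
    N≡N: 1 × 915 = 915
    Σ(broken) = 2181 kJ
  Bonds formed (products):
    N-H: 6 × 385 = 2310
    Σ(formed) = 2310 kJ
  ΔH_2 = 2181 − 2310 = −129 kJ
ΔH_1 − ΔH_2 = +95 kJ, so reaction 2 has the more negative ΔH; |ΔH_1 − ΔH_2| = 95 kJ.

Reaction 2, by 95 kJ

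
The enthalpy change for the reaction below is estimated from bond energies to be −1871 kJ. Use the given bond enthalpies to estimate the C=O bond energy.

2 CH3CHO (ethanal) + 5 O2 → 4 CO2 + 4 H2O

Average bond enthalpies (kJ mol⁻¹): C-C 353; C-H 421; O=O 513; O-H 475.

D(C=O) ≈ 785 kJ/mol

Let D be the C=O bond energy.
Σ(broken) = 2×353 + 8×421 + 2×D + 5×513 = 6639 + 2D
Σ(formed) = 8×D + 8×475 = 3800 + 8D
ΔH = Σ(broken) − Σ(formed) = (6639 + 2D) − (3800 + 8D) = +2839 − 6D
Setting this equal to −1871 kJ gives 6D = 4710, so D = 785 kJ/mol.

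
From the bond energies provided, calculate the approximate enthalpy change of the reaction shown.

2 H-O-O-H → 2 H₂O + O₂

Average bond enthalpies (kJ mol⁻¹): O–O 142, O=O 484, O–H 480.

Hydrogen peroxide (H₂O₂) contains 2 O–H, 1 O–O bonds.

Bonds broken (reactants):
  O–H: 4 × 480 = 1920
  O–O: 2 × 142 = 284
  Σ(broken) = 2204 kJ
Bonds formed (products):
  O–H: 4 × 480 = 1920
  O=O: 1 × 484 = 484
  Σ(formed) = 2404 kJ
ΔH = Σ(broken) − Σ(formed) = 2204 − 2404 = −200 kJ

ΔH ≈ −200 kJ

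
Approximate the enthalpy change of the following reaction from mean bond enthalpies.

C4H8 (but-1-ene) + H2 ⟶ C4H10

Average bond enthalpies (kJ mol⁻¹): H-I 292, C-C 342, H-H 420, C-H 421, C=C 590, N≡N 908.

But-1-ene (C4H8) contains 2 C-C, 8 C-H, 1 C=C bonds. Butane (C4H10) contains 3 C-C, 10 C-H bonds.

ΔH ≈ −174 kJ

Bonds broken (reactants):
  C-C: 2 × 342 = 684
  C-H: 8 × 421 = 3368
  C=C: 1 × 590 = 590
  H-H: 1 × 420 = 420
  Σ(broken) = 5062 kJ
Bonds formed (products):
  C-C: 3 × 342 = 1026
  C-H: 10 × 421 = 4210
  Σ(formed) = 5236 kJ
ΔH = Σ(broken) − Σ(formed) = 5062 − 5236 = −174 kJ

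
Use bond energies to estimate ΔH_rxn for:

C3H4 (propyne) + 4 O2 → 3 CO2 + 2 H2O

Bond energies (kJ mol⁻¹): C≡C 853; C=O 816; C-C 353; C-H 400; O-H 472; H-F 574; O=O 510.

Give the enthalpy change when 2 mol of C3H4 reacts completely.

ΔH = −3876 kJ

Bonds broken (reactants):
  C≡C: 1 × 853 = 853
  C-C: 1 × 353 = 353
  C-H: 4 × 400 = 1600
  O=O: 4 × 510 = 2040
  Σ(broken) = 4846 kJ
Bonds formed (products):
  C=O: 6 × 816 = 4896
  O-H: 4 × 472 = 1888
  Σ(formed) = 6784 kJ
ΔH = Σ(broken) − Σ(formed) = 4846 − 6784 = −1938 kJ
For 2× the reaction as written: 2 × (−1938) = −3876 kJ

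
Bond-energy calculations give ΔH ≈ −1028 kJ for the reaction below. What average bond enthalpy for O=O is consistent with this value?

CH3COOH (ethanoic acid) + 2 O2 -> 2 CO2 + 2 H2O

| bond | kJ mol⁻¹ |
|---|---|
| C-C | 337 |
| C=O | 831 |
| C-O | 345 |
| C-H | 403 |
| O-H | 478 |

D(O=O) ≈ 504 kJ/mol

Let D be the O=O bond energy.
Σ(broken) = 1×337 + 3×403 + 1×345 + 1×831 + 1×478 + 2×D = 3200 + 2D
Σ(formed) = 4×831 + 4×478 = 5236
ΔH = Σ(broken) − Σ(formed) = (3200 + 2D) − (5236) = −2036 + 2D
Setting this equal to −1028 kJ gives 2D = 1008, so D = 504 kJ/mol.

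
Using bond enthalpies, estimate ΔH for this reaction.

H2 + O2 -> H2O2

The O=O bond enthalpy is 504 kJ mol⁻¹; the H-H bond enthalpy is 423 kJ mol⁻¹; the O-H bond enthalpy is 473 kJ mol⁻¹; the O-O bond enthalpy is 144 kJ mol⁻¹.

Bonds broken (reactants):
  H-H: 1 × 423 = 423
  O=O: 1 × 504 = 504
  Σ(broken) = 927 kJ
Bonds formed (products):
  O-H: 2 × 473 = 946
  O-O: 1 × 144 = 144
  Σ(formed) = 1090 kJ
ΔH = Σ(broken) − Σ(formed) = 927 − 1090 = −163 kJ

ΔH ≈ −163 kJ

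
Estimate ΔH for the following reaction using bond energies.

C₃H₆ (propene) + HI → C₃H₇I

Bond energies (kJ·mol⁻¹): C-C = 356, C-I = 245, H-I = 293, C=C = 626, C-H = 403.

ΔH ≈ −85 kJ

Bonds broken (reactants):
  C-C: 1 × 356 = 356
  C-H: 6 × 403 = 2418
  C=C: 1 × 626 = 626
  H-I: 1 × 293 = 293
  Σ(broken) = 3693 kJ
Bonds formed (products):
  C-C: 2 × 356 = 712
  C-H: 7 × 403 = 2821
  C-I: 1 × 245 = 245
  Σ(formed) = 3778 kJ
ΔH = Σ(broken) − Σ(formed) = 3693 − 3778 = −85 kJ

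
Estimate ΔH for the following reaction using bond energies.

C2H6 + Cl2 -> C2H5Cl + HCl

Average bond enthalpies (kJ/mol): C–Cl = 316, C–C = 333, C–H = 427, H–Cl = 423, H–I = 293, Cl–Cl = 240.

Bonds broken (reactants):
  C–C: 1 × 333 = 333
  C–H: 6 × 427 = 2562
  Cl–Cl: 1 × 240 = 240
  Σ(broken) = 3135 kJ
Bonds formed (products):
  C–C: 1 × 333 = 333
  C–Cl: 1 × 316 = 316
  C–H: 5 × 427 = 2135
  H–Cl: 1 × 423 = 423
  Σ(formed) = 3207 kJ
ΔH = Σ(broken) − Σ(formed) = 3135 − 3207 = −72 kJ

ΔH ≈ −72 kJ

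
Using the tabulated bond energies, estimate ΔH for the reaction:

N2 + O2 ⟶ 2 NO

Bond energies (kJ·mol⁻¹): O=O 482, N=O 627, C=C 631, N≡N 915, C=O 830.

Bonds broken (reactants):
  N≡N: 1 × 915 = 915
  O=O: 1 × 482 = 482
  Σ(broken) = 1397 kJ
Bonds formed (products):
  N=O: 2 × 627 = 1254
  Σ(formed) = 1254 kJ
ΔH = Σ(broken) − Σ(formed) = 1397 − 1254 = +143 kJ

ΔH ≈ +143 kJ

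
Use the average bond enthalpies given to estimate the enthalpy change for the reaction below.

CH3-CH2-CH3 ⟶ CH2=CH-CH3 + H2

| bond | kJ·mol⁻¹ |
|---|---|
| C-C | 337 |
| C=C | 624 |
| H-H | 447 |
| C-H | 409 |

Bonds broken (reactants):
  C-C: 2 × 337 = 674
  C-H: 8 × 409 = 3272
  Σ(broken) = 3946 kJ
Bonds formed (products):
  C-C: 1 × 337 = 337
  C-H: 6 × 409 = 2454
  C=C: 1 × 624 = 624
  H-H: 1 × 447 = 447
  Σ(formed) = 3862 kJ
ΔH = Σ(broken) − Σ(formed) = 3946 − 3862 = +84 kJ

ΔH ≈ +84 kJ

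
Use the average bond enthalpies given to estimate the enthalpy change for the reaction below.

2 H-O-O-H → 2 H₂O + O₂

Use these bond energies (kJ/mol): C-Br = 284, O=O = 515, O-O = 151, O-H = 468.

Bonds broken (reactants):
  O-H: 4 × 468 = 1872
  O-O: 2 × 151 = 302
  Σ(broken) = 2174 kJ
Bonds formed (products):
  O-H: 4 × 468 = 1872
  O=O: 1 × 515 = 515
  Σ(formed) = 2387 kJ
ΔH = Σ(broken) − Σ(formed) = 2174 − 2387 = −213 kJ

ΔH ≈ −213 kJ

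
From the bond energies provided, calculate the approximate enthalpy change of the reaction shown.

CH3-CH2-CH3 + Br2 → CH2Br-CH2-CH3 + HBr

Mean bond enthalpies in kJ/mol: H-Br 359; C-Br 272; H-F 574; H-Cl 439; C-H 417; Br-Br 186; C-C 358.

ΔH ≈ −28 kJ

Bonds broken (reactants):
  Br-Br: 1 × 186 = 186
  C-C: 2 × 358 = 716
  C-H: 8 × 417 = 3336
  Σ(broken) = 4238 kJ
Bonds formed (products):
  C-Br: 1 × 272 = 272
  C-C: 2 × 358 = 716
  C-H: 7 × 417 = 2919
  H-Br: 1 × 359 = 359
  Σ(formed) = 4266 kJ
ΔH = Σ(broken) − Σ(formed) = 4238 − 4266 = −28 kJ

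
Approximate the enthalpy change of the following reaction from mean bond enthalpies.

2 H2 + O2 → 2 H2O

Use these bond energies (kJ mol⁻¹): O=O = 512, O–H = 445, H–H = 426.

ΔH ≈ −416 kJ

Bonds broken (reactants):
  H–H: 2 × 426 = 852
  O=O: 1 × 512 = 512
  Σ(broken) = 1364 kJ
Bonds formed (products):
  O–H: 4 × 445 = 1780
  Σ(formed) = 1780 kJ
ΔH = Σ(broken) − Σ(formed) = 1364 − 1780 = −416 kJ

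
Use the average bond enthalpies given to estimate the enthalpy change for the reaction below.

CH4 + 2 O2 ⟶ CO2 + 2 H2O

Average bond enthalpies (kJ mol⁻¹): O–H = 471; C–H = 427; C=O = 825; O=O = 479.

ΔH ≈ −868 kJ

Bonds broken (reactants):
  C–H: 4 × 427 = 1708
  O=O: 2 × 479 = 958
  Σ(broken) = 2666 kJ
Bonds formed (products):
  C=O: 2 × 825 = 1650
  O–H: 4 × 471 = 1884
  Σ(formed) = 3534 kJ
ΔH = Σ(broken) − Σ(formed) = 2666 − 3534 = −868 kJ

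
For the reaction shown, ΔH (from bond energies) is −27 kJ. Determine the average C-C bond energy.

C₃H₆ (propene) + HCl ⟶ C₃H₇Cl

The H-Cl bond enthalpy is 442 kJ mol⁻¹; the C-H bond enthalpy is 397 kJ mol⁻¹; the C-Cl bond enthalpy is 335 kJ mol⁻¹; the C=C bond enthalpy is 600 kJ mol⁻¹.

Let D be the C-C bond energy.
Σ(broken) = 1×D + 6×397 + 1×600 + 1×442 = 3424 + D
Σ(formed) = 2×D + 1×335 + 7×397 = 3114 + 2D
ΔH = Σ(broken) − Σ(formed) = (3424 + D) − (3114 + 2D) = +310 − D
Setting this equal to −27 kJ gives D = 337 kJ/mol.

D(C-C) ≈ 337 kJ/mol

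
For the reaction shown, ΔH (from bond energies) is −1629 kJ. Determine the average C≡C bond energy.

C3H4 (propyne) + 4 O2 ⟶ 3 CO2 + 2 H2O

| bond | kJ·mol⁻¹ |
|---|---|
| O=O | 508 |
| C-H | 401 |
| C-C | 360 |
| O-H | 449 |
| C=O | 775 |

Let D be the C≡C bond energy.
Σ(broken) = 1×D + 1×360 + 4×401 + 4×508 = 3996 + D
Σ(formed) = 6×775 + 4×449 = 6446
ΔH = Σ(broken) − Σ(formed) = (3996 + D) − (6446) = −2450 + D
Setting this equal to −1629 kJ gives D = 821 kJ/mol.

D(C≡C) ≈ 821 kJ/mol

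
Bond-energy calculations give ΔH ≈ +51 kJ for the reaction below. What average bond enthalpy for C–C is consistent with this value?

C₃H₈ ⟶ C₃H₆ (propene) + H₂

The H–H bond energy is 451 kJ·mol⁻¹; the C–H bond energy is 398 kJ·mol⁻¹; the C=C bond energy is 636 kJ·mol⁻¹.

D(C–C) ≈ 342 kJ/mol

Let D be the C–C bond energy.
Σ(broken) = 2×D + 8×398 = 3184 + 2D
Σ(formed) = 1×D + 6×398 + 1×636 + 1×451 = 3475 + D
ΔH = Σ(broken) − Σ(formed) = (3184 + 2D) − (3475 + D) = −291 + D
Setting this equal to +51 kJ gives D = 342 kJ/mol.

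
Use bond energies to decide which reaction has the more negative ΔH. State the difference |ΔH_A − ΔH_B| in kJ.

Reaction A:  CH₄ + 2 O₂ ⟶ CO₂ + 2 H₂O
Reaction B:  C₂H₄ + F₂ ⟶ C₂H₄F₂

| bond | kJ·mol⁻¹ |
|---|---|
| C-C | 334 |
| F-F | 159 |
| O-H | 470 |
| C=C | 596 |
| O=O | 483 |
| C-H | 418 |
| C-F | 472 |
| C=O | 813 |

Reaction A:
  Bonds broken (reactants):
    C-H: 4 × 418 = 1672
    O=O: 2 × 483 = 966
    Σ(broken) = 2638 kJ
  Bonds formed (products):
    C=O: 2 × 813 = 1626
    O-H: 4 × 470 = 1880
    Σ(formed) = 3506 kJ
  ΔH_A = 2638 − 3506 = −868 kJ
Reaction B:
  Bonds broken (reactants):
    C-H: 4 × 418 = 1672
    C=C: 1 × 596 = 596
    F-F: 1 × 159 = 159
    Σ(broken) = 2427 kJ
  Bonds formed (products):
    C-C: 1 × 334 = 334
    C-F: 2 × 472 = 944
    C-H: 4 × 418 = 1672
    Σ(formed) = 2950 kJ
  ΔH_B = 2427 − 2950 = −523 kJ
ΔH_A − ΔH_B = −345 kJ, so reaction A has the more negative ΔH; |ΔH_A − ΔH_B| = 345 kJ.

Reaction A, by 345 kJ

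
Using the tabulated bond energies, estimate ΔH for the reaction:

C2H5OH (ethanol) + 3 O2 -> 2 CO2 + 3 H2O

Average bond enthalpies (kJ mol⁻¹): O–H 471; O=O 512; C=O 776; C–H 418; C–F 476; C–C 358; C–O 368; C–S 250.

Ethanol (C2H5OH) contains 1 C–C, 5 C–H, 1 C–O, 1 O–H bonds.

ΔH ≈ −1107 kJ

Bonds broken (reactants):
  C–C: 1 × 358 = 358
  C–H: 5 × 418 = 2090
  C–O: 1 × 368 = 368
  O–H: 1 × 471 = 471
  O=O: 3 × 512 = 1536
  Σ(broken) = 4823 kJ
Bonds formed (products):
  C=O: 4 × 776 = 3104
  O–H: 6 × 471 = 2826
  Σ(formed) = 5930 kJ
ΔH = Σ(broken) − Σ(formed) = 4823 − 5930 = −1107 kJ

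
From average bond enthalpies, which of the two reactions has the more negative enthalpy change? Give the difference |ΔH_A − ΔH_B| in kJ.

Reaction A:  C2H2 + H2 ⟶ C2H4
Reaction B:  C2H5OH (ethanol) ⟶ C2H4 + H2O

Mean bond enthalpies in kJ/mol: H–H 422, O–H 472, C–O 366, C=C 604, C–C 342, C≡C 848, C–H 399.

Reaction A:
  Bonds broken (reactants):
    C≡C: 1 × 848 = 848
    C–H: 2 × 399 = 798
    H–H: 1 × 422 = 422
    Σ(broken) = 2068 kJ
  Bonds formed (products):
    C–H: 4 × 399 = 1596
    C=C: 1 × 604 = 604
    Σ(formed) = 2200 kJ
  ΔH_A = 2068 − 2200 = −132 kJ
Reaction B:
  Bonds broken (reactants):
    C–C: 1 × 342 = 342
    C–H: 5 × 399 = 1995
    C–O: 1 × 366 = 366
    O–H: 1 × 472 = 472
    Σ(broken) = 3175 kJ
  Bonds formed (products):
    C–H: 4 × 399 = 1596
    C=C: 1 × 604 = 604
    O–H: 2 × 472 = 944
    Σ(formed) = 3144 kJ
  ΔH_B = 3175 − 3144 = +31 kJ
ΔH_A − ΔH_B = −163 kJ, so reaction A has the more negative ΔH; |ΔH_A − ΔH_B| = 163 kJ.

Reaction A, by 163 kJ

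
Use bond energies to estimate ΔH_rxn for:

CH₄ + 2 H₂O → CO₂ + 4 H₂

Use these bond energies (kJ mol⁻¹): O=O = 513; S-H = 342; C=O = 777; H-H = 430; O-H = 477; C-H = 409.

Bonds broken (reactants):
  C-H: 4 × 409 = 1636
  O-H: 4 × 477 = 1908
  Σ(broken) = 3544 kJ
Bonds formed (products):
  C=O: 2 × 777 = 1554
  H-H: 4 × 430 = 1720
  Σ(formed) = 3274 kJ
ΔH = Σ(broken) − Σ(formed) = 3544 − 3274 = +270 kJ

ΔH ≈ +270 kJ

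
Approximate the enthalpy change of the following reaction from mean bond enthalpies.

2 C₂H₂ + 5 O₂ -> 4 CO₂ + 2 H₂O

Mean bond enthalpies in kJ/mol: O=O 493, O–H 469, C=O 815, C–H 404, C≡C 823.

Bonds broken (reactants):
  C≡C: 2 × 823 = 1646
  C–H: 4 × 404 = 1616
  O=O: 5 × 493 = 2465
  Σ(broken) = 5727 kJ
Bonds formed (products):
  C=O: 8 × 815 = 6520
  O–H: 4 × 469 = 1876
  Σ(formed) = 8396 kJ
ΔH = Σ(broken) − Σ(formed) = 5727 − 8396 = −2669 kJ

ΔH ≈ −2669 kJ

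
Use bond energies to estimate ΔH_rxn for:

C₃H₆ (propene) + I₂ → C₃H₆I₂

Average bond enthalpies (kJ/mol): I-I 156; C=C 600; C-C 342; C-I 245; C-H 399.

Bonds broken (reactants):
  C-C: 1 × 342 = 342
  C-H: 6 × 399 = 2394
  C=C: 1 × 600 = 600
  I-I: 1 × 156 = 156
  Σ(broken) = 3492 kJ
Bonds formed (products):
  C-C: 2 × 342 = 684
  C-H: 6 × 399 = 2394
  C-I: 2 × 245 = 490
  Σ(formed) = 3568 kJ
ΔH = Σ(broken) − Σ(formed) = 3492 − 3568 = −76 kJ

ΔH ≈ −76 kJ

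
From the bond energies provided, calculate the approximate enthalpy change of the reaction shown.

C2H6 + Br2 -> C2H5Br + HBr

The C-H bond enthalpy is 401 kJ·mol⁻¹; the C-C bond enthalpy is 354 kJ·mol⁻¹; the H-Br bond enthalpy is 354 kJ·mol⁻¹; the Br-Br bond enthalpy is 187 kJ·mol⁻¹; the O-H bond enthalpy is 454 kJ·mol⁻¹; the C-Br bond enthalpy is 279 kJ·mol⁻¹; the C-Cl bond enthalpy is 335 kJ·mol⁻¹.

ΔH ≈ −45 kJ

Bonds broken (reactants):
  Br-Br: 1 × 187 = 187
  C-C: 1 × 354 = 354
  C-H: 6 × 401 = 2406
  Σ(broken) = 2947 kJ
Bonds formed (products):
  C-Br: 1 × 279 = 279
  C-C: 1 × 354 = 354
  C-H: 5 × 401 = 2005
  H-Br: 1 × 354 = 354
  Σ(formed) = 2992 kJ
ΔH = Σ(broken) − Σ(formed) = 2947 − 2992 = −45 kJ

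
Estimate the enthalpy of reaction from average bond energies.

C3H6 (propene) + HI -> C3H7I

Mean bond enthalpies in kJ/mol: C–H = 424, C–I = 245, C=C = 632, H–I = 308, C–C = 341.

Bonds broken (reactants):
  C–C: 1 × 341 = 341
  C–H: 6 × 424 = 2544
  C=C: 1 × 632 = 632
  H–I: 1 × 308 = 308
  Σ(broken) = 3825 kJ
Bonds formed (products):
  C–C: 2 × 341 = 682
  C–H: 7 × 424 = 2968
  C–I: 1 × 245 = 245
  Σ(formed) = 3895 kJ
ΔH = Σ(broken) − Σ(formed) = 3825 − 3895 = −70 kJ

ΔH ≈ −70 kJ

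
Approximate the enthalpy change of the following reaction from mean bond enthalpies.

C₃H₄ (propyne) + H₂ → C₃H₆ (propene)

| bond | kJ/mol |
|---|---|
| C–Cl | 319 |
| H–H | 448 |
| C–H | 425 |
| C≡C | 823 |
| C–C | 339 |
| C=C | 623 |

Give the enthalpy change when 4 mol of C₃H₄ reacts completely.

ΔH = −808 kJ

Bonds broken (reactants):
  C≡C: 1 × 823 = 823
  C–C: 1 × 339 = 339
  C–H: 4 × 425 = 1700
  H–H: 1 × 448 = 448
  Σ(broken) = 3310 kJ
Bonds formed (products):
  C–C: 1 × 339 = 339
  C–H: 6 × 425 = 2550
  C=C: 1 × 623 = 623
  Σ(formed) = 3512 kJ
ΔH = Σ(broken) − Σ(formed) = 3310 − 3512 = −202 kJ
For 4× the reaction as written: 4 × (−202) = −808 kJ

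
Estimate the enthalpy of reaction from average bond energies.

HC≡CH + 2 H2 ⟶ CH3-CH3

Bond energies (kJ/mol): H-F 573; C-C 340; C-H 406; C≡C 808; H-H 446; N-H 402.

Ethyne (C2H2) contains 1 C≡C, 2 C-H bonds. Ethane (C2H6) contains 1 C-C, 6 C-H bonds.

Bonds broken (reactants):
  C≡C: 1 × 808 = 808
  C-H: 2 × 406 = 812
  H-H: 2 × 446 = 892
  Σ(broken) = 2512 kJ
Bonds formed (products):
  C-C: 1 × 340 = 340
  C-H: 6 × 406 = 2436
  Σ(formed) = 2776 kJ
ΔH = Σ(broken) − Σ(formed) = 2512 − 2776 = −264 kJ

ΔH ≈ −264 kJ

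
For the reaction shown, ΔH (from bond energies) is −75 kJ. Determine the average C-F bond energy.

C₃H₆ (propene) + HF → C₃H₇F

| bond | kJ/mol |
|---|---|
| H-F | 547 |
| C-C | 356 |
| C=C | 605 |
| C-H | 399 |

Let D be the C-F bond energy.
Σ(broken) = 1×356 + 6×399 + 1×605 + 1×547 = 3902
Σ(formed) = 2×356 + 1×D + 7×399 = 3505 + D
ΔH = Σ(broken) − Σ(formed) = (3902) − (3505 + D) = +397 − D
Setting this equal to −75 kJ gives D = 472 kJ/mol.

D(C-F) ≈ 472 kJ/mol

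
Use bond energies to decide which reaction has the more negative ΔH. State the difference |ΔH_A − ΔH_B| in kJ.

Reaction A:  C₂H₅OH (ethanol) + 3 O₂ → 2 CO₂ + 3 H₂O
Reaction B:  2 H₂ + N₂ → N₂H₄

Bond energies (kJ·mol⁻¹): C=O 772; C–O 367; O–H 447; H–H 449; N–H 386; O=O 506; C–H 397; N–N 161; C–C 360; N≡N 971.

Reaction A, by 1257 kJ

Reaction A:
  Bonds broken (reactants):
    C–C: 1 × 360 = 360
    C–H: 5 × 397 = 1985
    C–O: 1 × 367 = 367
    O–H: 1 × 447 = 447
    O=O: 3 × 506 = 1518
    Σ(broken) = 4677 kJ
  Bonds formed (products):
    C=O: 4 × 772 = 3088
    O–H: 6 × 447 = 2682
    Σ(formed) = 5770 kJ
  ΔH_A = 4677 − 5770 = −1093 kJ
Reaction B:
  Bonds broken (reactants):
    H–H: 2 × 449 = 898
    N≡N: 1 × 971 = 971
    Σ(broken) = 1869 kJ
  Bonds formed (products):
    N–H: 4 × 386 = 1544
    N–N: 1 × 161 = 161
    Σ(formed) = 1705 kJ
  ΔH_B = 1869 − 1705 = +164 kJ
ΔH_A − ΔH_B = −1257 kJ, so reaction A has the more negative ΔH; |ΔH_A − ΔH_B| = 1257 kJ.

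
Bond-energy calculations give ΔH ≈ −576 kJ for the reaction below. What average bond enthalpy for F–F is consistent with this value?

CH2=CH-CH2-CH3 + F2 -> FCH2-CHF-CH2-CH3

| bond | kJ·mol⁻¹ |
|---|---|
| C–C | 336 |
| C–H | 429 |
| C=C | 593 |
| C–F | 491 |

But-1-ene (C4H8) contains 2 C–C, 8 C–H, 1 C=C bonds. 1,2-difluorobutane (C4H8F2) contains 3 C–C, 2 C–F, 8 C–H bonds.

D(F–F) ≈ 149 kJ/mol

Let D be the F–F bond energy.
Σ(broken) = 2×336 + 8×429 + 1×593 + 1×D = 4697 + D
Σ(formed) = 3×336 + 2×491 + 8×429 = 5422
ΔH = Σ(broken) − Σ(formed) = (4697 + D) − (5422) = −725 + D
Setting this equal to −576 kJ gives D = 149 kJ/mol.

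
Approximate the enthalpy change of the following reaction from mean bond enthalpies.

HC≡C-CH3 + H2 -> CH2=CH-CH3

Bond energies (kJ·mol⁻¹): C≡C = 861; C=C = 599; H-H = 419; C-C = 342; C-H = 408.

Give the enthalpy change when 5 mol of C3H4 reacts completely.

ΔH = −675 kJ

Bonds broken (reactants):
  C≡C: 1 × 861 = 861
  C-C: 1 × 342 = 342
  C-H: 4 × 408 = 1632
  H-H: 1 × 419 = 419
  Σ(broken) = 3254 kJ
Bonds formed (products):
  C-C: 1 × 342 = 342
  C-H: 6 × 408 = 2448
  C=C: 1 × 599 = 599
  Σ(formed) = 3389 kJ
ΔH = Σ(broken) − Σ(formed) = 3254 − 3389 = −135 kJ
For 5× the reaction as written: 5 × (−135) = −675 kJ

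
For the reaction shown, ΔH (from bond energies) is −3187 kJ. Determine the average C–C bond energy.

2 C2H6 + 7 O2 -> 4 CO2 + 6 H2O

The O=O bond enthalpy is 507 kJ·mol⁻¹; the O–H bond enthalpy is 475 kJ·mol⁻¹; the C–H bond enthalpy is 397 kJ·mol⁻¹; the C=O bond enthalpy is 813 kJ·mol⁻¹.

Let D be the C–C bond energy.
Σ(broken) = 2×D + 12×397 + 7×507 = 8313 + 2D
Σ(formed) = 8×813 + 12×475 = 12204
ΔH = Σ(broken) − Σ(formed) = (8313 + 2D) − (12204) = −3891 + 2D
Setting this equal to −3187 kJ gives 2D = 704, so D = 352 kJ/mol.

D(C–C) ≈ 352 kJ/mol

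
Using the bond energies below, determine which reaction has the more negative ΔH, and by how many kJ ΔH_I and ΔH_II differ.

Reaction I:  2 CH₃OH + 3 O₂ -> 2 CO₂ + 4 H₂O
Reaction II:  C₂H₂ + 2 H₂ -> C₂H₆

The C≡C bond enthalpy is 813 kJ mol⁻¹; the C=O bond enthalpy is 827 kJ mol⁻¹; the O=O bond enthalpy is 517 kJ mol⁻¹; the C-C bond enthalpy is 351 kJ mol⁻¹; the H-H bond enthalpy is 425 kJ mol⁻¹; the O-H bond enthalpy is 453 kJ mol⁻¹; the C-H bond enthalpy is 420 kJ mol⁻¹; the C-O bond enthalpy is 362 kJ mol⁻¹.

Reaction I, by 863 kJ

Reaction I:
  Bonds broken (reactants):
    C-H: 6 × 420 = 2520
    C-O: 2 × 362 = 724
    O-H: 2 × 453 = 906
    O=O: 3 × 517 = 1551
    Σ(broken) = 5701 kJ
  Bonds formed (products):
    C=O: 4 × 827 = 3308
    O-H: 8 × 453 = 3624
    Σ(formed) = 6932 kJ
  ΔH_I = 5701 − 6932 = −1231 kJ
Reaction II:
  Bonds broken (reactants):
    C≡C: 1 × 813 = 813
    C-H: 2 × 420 = 840
    H-H: 2 × 425 = 850
    Σ(broken) = 2503 kJ
  Bonds formed (products):
    C-C: 1 × 351 = 351
    C-H: 6 × 420 = 2520
    Σ(formed) = 2871 kJ
  ΔH_II = 2503 − 2871 = −368 kJ
ΔH_I − ΔH_II = −863 kJ, so reaction I has the more negative ΔH; |ΔH_I − ΔH_II| = 863 kJ.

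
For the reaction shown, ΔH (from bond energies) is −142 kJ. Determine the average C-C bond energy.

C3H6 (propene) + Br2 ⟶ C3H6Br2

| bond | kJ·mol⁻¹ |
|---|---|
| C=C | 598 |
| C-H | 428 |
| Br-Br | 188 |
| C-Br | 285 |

D(C-C) ≈ 358 kJ/mol

Let D be the C-C bond energy.
Σ(broken) = 1×188 + 1×D + 6×428 + 1×598 = 3354 + D
Σ(formed) = 2×285 + 2×D + 6×428 = 3138 + 2D
ΔH = Σ(broken) − Σ(formed) = (3354 + D) − (3138 + 2D) = +216 − D
Setting this equal to −142 kJ gives D = 358 kJ/mol.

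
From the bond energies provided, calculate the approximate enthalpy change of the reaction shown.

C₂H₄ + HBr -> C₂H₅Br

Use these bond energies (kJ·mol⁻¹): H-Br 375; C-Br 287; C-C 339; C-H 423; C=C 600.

Bonds broken (reactants):
  C-H: 4 × 423 = 1692
  C=C: 1 × 600 = 600
  H-Br: 1 × 375 = 375
  Σ(broken) = 2667 kJ
Bonds formed (products):
  C-Br: 1 × 287 = 287
  C-C: 1 × 339 = 339
  C-H: 5 × 423 = 2115
  Σ(formed) = 2741 kJ
ΔH = Σ(broken) − Σ(formed) = 2667 − 2741 = −74 kJ

ΔH ≈ −74 kJ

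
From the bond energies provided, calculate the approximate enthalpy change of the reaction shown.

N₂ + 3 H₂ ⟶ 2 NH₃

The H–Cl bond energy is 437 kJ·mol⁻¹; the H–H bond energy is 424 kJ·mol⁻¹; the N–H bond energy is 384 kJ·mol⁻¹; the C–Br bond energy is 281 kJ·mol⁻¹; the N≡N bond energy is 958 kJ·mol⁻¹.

ΔH ≈ −74 kJ

Bonds broken (reactants):
  H–H: 3 × 424 = 1272
  N≡N: 1 × 958 = 958
  Σ(broken) = 2230 kJ
Bonds formed (products):
  N–H: 6 × 384 = 2304
  Σ(formed) = 2304 kJ
ΔH = Σ(broken) − Σ(formed) = 2230 − 2304 = −74 kJ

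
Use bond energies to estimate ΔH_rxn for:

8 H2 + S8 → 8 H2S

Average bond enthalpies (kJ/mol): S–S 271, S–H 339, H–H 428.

Bonds broken (reactants):
  H–H: 8 × 428 = 3424
  S–S: 8 × 271 = 2168
  Σ(broken) = 5592 kJ
Bonds formed (products):
  S–H: 16 × 339 = 5424
  Σ(formed) = 5424 kJ
ΔH = Σ(broken) − Σ(formed) = 5592 − 5424 = +168 kJ

ΔH ≈ +168 kJ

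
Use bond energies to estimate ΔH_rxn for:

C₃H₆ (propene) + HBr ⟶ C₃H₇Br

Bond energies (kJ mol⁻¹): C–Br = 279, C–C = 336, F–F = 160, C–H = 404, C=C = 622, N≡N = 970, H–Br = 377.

Bonds broken (reactants):
  C–C: 1 × 336 = 336
  C–H: 6 × 404 = 2424
  C=C: 1 × 622 = 622
  H–Br: 1 × 377 = 377
  Σ(broken) = 3759 kJ
Bonds formed (products):
  C–Br: 1 × 279 = 279
  C–C: 2 × 336 = 672
  C–H: 7 × 404 = 2828
  Σ(formed) = 3779 kJ
ΔH = Σ(broken) − Σ(formed) = 3759 − 3779 = −20 kJ

ΔH ≈ −20 kJ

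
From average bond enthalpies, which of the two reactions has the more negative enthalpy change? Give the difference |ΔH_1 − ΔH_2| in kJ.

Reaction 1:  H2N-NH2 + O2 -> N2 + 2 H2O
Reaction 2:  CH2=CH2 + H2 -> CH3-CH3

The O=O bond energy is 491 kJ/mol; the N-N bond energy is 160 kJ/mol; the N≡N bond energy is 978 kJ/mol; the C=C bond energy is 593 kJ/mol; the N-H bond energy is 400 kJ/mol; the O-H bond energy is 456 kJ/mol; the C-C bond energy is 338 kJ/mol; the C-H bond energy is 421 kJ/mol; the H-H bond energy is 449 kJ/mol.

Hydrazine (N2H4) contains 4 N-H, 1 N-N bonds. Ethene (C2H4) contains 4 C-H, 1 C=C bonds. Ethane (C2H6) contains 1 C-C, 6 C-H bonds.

Reaction 1, by 413 kJ

Reaction 1:
  Bonds broken (reactants):
    N-H: 4 × 400 = 1600
    N-N: 1 × 160 = 160
    O=O: 1 × 491 = 491
    Σ(broken) = 2251 kJ
  Bonds formed (products):
    N≡N: 1 × 978 = 978
    O-H: 4 × 456 = 1824
    Σ(formed) = 2802 kJ
  ΔH_1 = 2251 − 2802 = −551 kJ
Reaction 2:
  Bonds broken (reactants):
    C-H: 4 × 421 = 1684
    C=C: 1 × 593 = 593
    H-H: 1 × 449 = 449
    Σ(broken) = 2726 kJ
  Bonds formed (products):
    C-C: 1 × 338 = 338
    C-H: 6 × 421 = 2526
    Σ(formed) = 2864 kJ
  ΔH_2 = 2726 − 2864 = −138 kJ
ΔH_1 − ΔH_2 = −413 kJ, so reaction 1 has the more negative ΔH; |ΔH_1 − ΔH_2| = 413 kJ.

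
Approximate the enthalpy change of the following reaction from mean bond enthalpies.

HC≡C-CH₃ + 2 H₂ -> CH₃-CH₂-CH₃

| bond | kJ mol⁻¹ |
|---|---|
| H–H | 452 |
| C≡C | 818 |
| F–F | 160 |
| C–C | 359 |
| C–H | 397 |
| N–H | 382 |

Bonds broken (reactants):
  C≡C: 1 × 818 = 818
  C–C: 1 × 359 = 359
  C–H: 4 × 397 = 1588
  H–H: 2 × 452 = 904
  Σ(broken) = 3669 kJ
Bonds formed (products):
  C–C: 2 × 359 = 718
  C–H: 8 × 397 = 3176
  Σ(formed) = 3894 kJ
ΔH = Σ(broken) − Σ(formed) = 3669 − 3894 = −225 kJ

ΔH ≈ −225 kJ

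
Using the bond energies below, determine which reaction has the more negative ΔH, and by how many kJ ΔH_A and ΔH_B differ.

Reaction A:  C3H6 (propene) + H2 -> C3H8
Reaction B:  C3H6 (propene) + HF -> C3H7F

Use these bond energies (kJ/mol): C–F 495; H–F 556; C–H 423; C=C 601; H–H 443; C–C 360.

Reaction A:
  Bonds broken (reactants):
    C–C: 1 × 360 = 360
    C–H: 6 × 423 = 2538
    C=C: 1 × 601 = 601
    H–H: 1 × 443 = 443
    Σ(broken) = 3942 kJ
  Bonds formed (products):
    C–C: 2 × 360 = 720
    C–H: 8 × 423 = 3384
    Σ(formed) = 4104 kJ
  ΔH_A = 3942 − 4104 = −162 kJ
Reaction B:
  Bonds broken (reactants):
    C–C: 1 × 360 = 360
    C–H: 6 × 423 = 2538
    C=C: 1 × 601 = 601
    H–F: 1 × 556 = 556
    Σ(broken) = 4055 kJ
  Bonds formed (products):
    C–C: 2 × 360 = 720
    C–F: 1 × 495 = 495
    C–H: 7 × 423 = 2961
    Σ(formed) = 4176 kJ
  ΔH_B = 4055 − 4176 = −121 kJ
ΔH_A − ΔH_B = −41 kJ, so reaction A has the more negative ΔH; |ΔH_A − ΔH_B| = 41 kJ.

Reaction A, by 41 kJ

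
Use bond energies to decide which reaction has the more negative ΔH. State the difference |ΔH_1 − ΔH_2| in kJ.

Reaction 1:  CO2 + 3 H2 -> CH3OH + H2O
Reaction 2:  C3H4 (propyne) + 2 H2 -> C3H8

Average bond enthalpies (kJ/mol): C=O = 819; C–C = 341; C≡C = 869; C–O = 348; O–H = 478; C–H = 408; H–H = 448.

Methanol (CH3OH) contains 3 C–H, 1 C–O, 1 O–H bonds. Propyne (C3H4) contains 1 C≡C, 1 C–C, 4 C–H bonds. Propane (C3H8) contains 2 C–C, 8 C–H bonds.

Reaction 2, by 184 kJ

Reaction 1:
  Bonds broken (reactants):
    C=O: 2 × 819 = 1638
    H–H: 3 × 448 = 1344
    Σ(broken) = 2982 kJ
  Bonds formed (products):
    C–H: 3 × 408 = 1224
    C–O: 1 × 348 = 348
    O–H: 3 × 478 = 1434
    Σ(formed) = 3006 kJ
  ΔH_1 = 2982 − 3006 = −24 kJ
Reaction 2:
  Bonds broken (reactants):
    C≡C: 1 × 869 = 869
    C–C: 1 × 341 = 341
    C–H: 4 × 408 = 1632
    H–H: 2 × 448 = 896
    Σ(broken) = 3738 kJ
  Bonds formed (products):
    C–C: 2 × 341 = 682
    C–H: 8 × 408 = 3264
    Σ(formed) = 3946 kJ
  ΔH_2 = 3738 − 3946 = −208 kJ
ΔH_1 − ΔH_2 = +184 kJ, so reaction 2 has the more negative ΔH; |ΔH_1 − ΔH_2| = 184 kJ.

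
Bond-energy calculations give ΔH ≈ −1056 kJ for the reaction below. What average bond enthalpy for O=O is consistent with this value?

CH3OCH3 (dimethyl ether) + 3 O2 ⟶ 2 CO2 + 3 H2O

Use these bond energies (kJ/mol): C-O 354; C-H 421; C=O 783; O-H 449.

Let D be the O=O bond energy.
Σ(broken) = 6×421 + 2×354 + 3×D = 3234 + 3D
Σ(formed) = 4×783 + 6×449 = 5826
ΔH = Σ(broken) − Σ(formed) = (3234 + 3D) − (5826) = −2592 + 3D
Setting this equal to −1056 kJ gives 3D = 1536, so D = 512 kJ/mol.

D(O=O) ≈ 512 kJ/mol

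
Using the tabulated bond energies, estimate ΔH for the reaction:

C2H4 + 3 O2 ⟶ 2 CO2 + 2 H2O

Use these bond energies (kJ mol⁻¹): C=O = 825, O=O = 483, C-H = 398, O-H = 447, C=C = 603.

Bonds broken (reactants):
  C-H: 4 × 398 = 1592
  C=C: 1 × 603 = 603
  O=O: 3 × 483 = 1449
  Σ(broken) = 3644 kJ
Bonds formed (products):
  C=O: 4 × 825 = 3300
  O-H: 4 × 447 = 1788
  Σ(formed) = 5088 kJ
ΔH = Σ(broken) − Σ(formed) = 3644 − 5088 = −1444 kJ

ΔH ≈ −1444 kJ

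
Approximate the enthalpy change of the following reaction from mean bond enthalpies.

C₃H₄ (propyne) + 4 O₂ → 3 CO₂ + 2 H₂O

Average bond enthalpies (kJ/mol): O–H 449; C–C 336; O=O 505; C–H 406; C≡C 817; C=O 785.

Bonds broken (reactants):
  C≡C: 1 × 817 = 817
  C–C: 1 × 336 = 336
  C–H: 4 × 406 = 1624
  O=O: 4 × 505 = 2020
  Σ(broken) = 4797 kJ
Bonds formed (products):
  C=O: 6 × 785 = 4710
  O–H: 4 × 449 = 1796
  Σ(formed) = 6506 kJ
ΔH = Σ(broken) − Σ(formed) = 4797 − 6506 = −1709 kJ

ΔH ≈ −1709 kJ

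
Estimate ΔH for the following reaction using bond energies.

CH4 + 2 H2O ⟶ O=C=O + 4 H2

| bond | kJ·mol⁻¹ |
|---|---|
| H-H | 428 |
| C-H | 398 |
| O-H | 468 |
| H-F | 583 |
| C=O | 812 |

ΔH ≈ +128 kJ

Bonds broken (reactants):
  C-H: 4 × 398 = 1592
  O-H: 4 × 468 = 1872
  Σ(broken) = 3464 kJ
Bonds formed (products):
  C=O: 2 × 812 = 1624
  H-H: 4 × 428 = 1712
  Σ(formed) = 3336 kJ
ΔH = Σ(broken) − Σ(formed) = 3464 − 3336 = +128 kJ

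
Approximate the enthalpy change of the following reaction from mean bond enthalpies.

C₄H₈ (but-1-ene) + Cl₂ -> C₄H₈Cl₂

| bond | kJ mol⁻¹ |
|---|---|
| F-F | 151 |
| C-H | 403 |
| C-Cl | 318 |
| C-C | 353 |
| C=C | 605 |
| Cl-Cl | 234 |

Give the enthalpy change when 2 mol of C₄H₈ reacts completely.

ΔH = −300 kJ

Bonds broken (reactants):
  C-C: 2 × 353 = 706
  C-H: 8 × 403 = 3224
  C=C: 1 × 605 = 605
  Cl-Cl: 1 × 234 = 234
  Σ(broken) = 4769 kJ
Bonds formed (products):
  C-C: 3 × 353 = 1059
  C-Cl: 2 × 318 = 636
  C-H: 8 × 403 = 3224
  Σ(formed) = 4919 kJ
ΔH = Σ(broken) − Σ(formed) = 4769 − 4919 = −150 kJ
For 2× the reaction as written: 2 × (−150) = −300 kJ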